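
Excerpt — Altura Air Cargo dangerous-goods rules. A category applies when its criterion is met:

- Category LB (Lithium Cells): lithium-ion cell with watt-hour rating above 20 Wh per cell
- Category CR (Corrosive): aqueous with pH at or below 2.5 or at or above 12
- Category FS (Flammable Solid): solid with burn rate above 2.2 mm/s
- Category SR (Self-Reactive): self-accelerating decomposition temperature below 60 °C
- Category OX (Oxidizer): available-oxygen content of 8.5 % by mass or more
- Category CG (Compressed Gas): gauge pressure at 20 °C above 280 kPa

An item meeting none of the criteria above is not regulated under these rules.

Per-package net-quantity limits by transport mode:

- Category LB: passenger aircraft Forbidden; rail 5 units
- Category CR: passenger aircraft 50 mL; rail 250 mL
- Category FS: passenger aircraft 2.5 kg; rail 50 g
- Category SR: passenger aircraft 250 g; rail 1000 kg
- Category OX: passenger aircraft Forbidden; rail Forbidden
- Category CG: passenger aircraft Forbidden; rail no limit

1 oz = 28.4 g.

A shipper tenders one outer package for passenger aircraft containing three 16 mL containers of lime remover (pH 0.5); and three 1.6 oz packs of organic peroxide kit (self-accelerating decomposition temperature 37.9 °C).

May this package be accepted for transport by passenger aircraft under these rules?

Yes

With pH 0.5 (≤ 2.5), the lime remover falls in Category CR.
The organic peroxide kit has self-accelerating decomposition temperature 37.9 °C, which is < 60 °C, so it is Category SR (Self-Reactive).
Category SR quantity: three 1.6 oz packs = 136.32 g.
136.32 g ≤ 250 g (passenger aircraft limit, Category SR) — within limit.
Category CR quantity: three 16 mL containers = 48 mL.
48 mL ≤ 50 mL (passenger aircraft limit, Category CR) — within limit.
Every hazard category is within its passenger aircraft limit and no segregation rule is violated.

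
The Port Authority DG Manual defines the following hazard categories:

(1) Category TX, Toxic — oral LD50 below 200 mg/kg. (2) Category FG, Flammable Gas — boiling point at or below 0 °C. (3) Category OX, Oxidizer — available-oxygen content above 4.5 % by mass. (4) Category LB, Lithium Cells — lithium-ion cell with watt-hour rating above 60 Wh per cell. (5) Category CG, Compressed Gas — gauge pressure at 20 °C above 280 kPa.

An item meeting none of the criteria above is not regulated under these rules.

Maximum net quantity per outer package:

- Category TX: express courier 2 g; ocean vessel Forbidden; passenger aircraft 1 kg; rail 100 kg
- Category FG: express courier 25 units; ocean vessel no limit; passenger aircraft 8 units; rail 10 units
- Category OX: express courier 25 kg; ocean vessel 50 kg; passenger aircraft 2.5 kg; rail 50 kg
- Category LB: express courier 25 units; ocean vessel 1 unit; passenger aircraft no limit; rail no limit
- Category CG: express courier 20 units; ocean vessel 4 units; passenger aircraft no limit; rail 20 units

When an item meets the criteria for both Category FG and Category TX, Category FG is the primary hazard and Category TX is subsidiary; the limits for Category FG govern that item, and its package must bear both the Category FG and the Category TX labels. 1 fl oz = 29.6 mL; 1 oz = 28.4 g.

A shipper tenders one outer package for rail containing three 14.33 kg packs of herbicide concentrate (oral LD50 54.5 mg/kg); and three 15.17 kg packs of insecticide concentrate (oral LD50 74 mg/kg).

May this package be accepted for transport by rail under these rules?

Oral LD50 54.5 mg/kg meets the Category TX criterion (Toxic), so the herbicide concentrate is Category TX.
Insecticide concentrate: oral LD50 74 mg/kg < 200 mg/kg → Category TX (Toxic).
Total Category TX: (three 14.33 kg packs = 42.99 kg) + (three 15.17 kg packs = 45.51 kg) = 88.5 kg.
That is within the Category TX rail limit of 100 kg.

Yes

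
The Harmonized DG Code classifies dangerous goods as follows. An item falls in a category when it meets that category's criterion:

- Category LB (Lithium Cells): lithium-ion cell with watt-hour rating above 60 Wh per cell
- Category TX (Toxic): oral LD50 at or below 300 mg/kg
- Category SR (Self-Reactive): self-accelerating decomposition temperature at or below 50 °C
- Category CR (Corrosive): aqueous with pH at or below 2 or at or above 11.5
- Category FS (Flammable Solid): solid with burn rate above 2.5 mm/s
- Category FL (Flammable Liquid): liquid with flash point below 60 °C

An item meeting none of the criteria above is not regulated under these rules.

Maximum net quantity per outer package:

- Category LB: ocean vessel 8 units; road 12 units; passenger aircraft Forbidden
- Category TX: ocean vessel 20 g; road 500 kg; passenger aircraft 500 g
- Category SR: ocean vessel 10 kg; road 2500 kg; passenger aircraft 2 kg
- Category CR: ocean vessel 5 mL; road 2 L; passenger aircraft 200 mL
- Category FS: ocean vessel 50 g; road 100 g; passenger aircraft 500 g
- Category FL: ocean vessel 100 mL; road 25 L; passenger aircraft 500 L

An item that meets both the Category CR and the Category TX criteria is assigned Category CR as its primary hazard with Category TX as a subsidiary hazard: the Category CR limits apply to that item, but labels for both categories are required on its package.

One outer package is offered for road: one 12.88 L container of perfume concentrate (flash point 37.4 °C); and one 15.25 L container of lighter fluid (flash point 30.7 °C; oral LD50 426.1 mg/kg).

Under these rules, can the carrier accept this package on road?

No

The perfume concentrate has flash point 37.4 °C, which is < 60 °C, so it is Category FL (Flammable Liquid).
The lighter fluid has flash point 30.7 °C, which is < 60 °C, so it is Category FL (Flammable Liquid).
Category FL net quantity: 12.88 L + 15.25 L = 28.13 L.
28.13 L exceeds the road limit of 25 L for Category FL.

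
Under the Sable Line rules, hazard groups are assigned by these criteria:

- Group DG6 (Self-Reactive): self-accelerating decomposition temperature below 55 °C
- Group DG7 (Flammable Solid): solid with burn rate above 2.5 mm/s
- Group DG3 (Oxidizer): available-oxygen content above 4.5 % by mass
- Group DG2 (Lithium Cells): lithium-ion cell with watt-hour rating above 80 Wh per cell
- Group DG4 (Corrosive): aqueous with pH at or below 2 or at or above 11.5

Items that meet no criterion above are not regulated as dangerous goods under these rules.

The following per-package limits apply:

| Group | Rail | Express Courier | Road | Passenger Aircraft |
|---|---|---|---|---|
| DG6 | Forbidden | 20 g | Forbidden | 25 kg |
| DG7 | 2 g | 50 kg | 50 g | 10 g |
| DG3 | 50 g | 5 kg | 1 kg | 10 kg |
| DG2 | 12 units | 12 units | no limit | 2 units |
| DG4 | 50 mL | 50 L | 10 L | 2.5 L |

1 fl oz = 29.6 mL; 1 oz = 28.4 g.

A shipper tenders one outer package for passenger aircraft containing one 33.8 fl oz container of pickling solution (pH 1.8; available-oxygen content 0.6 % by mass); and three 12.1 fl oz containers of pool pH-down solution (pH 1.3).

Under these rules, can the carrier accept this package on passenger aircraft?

Pickling solution: pH 1.8 ≤ 2 → Group DG4 (Corrosive).
With pH 1.3 (≤ 2), the pool pH-down solution falls in Group DG4.
Total Group DG4: (one 33.8 fl oz container = 1000.48 mL) + (three 12.1 fl oz containers = 1074.48 mL) = 2074.96 mL.
2074.96 mL ≤ 2.5 L (passenger aircraft limit, Group DG4) — within limit.

Yes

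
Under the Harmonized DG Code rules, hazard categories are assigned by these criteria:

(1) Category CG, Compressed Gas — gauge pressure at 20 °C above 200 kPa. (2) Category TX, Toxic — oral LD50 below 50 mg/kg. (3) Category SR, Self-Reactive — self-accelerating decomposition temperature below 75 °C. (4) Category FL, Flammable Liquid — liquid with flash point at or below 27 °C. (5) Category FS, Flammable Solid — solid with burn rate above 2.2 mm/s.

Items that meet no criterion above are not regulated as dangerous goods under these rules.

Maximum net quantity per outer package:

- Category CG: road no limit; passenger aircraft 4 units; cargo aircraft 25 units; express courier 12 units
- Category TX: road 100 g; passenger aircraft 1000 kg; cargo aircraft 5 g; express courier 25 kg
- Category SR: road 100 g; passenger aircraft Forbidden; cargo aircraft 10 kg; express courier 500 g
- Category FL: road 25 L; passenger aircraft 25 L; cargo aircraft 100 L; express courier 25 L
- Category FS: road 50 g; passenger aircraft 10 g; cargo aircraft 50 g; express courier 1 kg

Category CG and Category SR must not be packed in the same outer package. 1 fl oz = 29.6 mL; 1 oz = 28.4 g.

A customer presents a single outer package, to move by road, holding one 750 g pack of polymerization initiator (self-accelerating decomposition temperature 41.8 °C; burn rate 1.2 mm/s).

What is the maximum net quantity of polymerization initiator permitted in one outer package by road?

100 g

With self-accelerating decomposition temperature 41.8 °C (< 75 °C), the polymerization initiator falls in Category SR.
The road limit for Category SR is 100 g.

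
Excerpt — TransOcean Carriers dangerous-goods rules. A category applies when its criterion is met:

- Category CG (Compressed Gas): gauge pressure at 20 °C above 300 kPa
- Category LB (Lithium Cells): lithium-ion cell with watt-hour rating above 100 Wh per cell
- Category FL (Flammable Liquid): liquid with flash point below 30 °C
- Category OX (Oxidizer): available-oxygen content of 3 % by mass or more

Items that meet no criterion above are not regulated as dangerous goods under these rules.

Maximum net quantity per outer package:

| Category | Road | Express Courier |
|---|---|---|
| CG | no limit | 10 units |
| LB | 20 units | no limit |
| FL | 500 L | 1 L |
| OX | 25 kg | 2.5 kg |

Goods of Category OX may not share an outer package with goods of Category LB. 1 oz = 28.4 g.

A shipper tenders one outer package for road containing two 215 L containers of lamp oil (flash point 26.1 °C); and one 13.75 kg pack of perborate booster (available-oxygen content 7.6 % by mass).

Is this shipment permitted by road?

Yes

Flash point 26.1 °C meets the Category FL criterion (Flammable Liquid), so the lamp oil is Category FL.
The perborate booster has available-oxygen content 7.6 % by mass, which is ≥ 3 % by mass, so it is Category OX (Oxidizer).
Category OX quantity: 13.75 kg.
That is within the Category OX road limit of 25 kg.
Category FL quantity: two 215 L containers = 430 L.
430 L ≤ 500 L (road limit, Category FL) — within limit.
The segregation rule (Category OX with Category LB) does not apply to Category OX with Category FL.
Every hazard category is within its road limit and no segregation rule is violated.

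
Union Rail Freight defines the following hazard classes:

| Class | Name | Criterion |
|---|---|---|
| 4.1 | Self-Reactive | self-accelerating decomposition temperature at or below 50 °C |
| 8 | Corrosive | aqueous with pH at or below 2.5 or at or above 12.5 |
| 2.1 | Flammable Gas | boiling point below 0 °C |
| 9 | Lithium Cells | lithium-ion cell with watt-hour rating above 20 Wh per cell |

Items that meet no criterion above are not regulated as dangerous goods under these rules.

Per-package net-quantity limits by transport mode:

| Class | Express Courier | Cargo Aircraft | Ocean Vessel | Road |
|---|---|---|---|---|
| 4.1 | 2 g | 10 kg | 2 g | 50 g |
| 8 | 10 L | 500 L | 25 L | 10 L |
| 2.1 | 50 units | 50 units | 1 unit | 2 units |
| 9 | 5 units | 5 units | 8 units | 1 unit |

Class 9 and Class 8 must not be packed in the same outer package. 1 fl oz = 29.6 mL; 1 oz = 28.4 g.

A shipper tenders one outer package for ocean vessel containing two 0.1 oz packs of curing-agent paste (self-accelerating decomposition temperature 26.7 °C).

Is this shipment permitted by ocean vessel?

Self-accelerating decomposition temperature 26.7 °C meets the Class 4.1 criterion (Self-Reactive), so the curing-agent paste is Class 4.1.
Class 4.1 quantity: two 0.1 oz packs = 5.68 g.
That exceeds the Class 4.1 ocean vessel limit of 2 g.

No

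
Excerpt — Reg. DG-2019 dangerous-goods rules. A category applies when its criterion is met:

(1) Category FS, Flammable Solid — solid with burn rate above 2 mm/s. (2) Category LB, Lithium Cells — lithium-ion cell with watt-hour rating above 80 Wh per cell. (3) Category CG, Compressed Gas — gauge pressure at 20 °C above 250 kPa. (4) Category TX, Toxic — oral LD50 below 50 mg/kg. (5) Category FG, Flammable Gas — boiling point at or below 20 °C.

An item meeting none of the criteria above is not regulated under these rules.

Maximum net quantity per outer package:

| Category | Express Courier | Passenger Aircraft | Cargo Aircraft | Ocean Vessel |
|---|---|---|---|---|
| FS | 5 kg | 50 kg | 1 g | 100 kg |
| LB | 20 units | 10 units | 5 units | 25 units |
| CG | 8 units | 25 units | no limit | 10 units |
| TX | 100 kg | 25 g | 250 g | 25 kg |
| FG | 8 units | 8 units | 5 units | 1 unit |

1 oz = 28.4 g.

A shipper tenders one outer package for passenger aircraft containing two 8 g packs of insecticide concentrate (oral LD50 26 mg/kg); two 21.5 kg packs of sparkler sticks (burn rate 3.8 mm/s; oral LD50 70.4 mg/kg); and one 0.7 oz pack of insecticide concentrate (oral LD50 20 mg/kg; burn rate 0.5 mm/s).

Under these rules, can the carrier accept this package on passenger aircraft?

Oral LD50 26 mg/kg meets the Category TX criterion (Toxic), so the insecticide concentrate is Category TX.
The sparkler sticks have burn rate 3.8 mm/s, which is > 2 mm/s, so they are Category FS (Flammable Solid).
Insecticide concentrate: oral LD50 20 mg/kg < 50 mg/kg → Category TX (Toxic).
Category TX net quantity: (two 8 g packs = 16 g) + (one 0.7 oz pack = 19.88 g) = 35.88 g.
35.88 g > 25 g (passenger aircraft limit, Category TX) — over the limit.
Category FS quantity: two 21.5 kg packs = 43 kg.
That is within the Category FS passenger aircraft limit of 50 kg.

No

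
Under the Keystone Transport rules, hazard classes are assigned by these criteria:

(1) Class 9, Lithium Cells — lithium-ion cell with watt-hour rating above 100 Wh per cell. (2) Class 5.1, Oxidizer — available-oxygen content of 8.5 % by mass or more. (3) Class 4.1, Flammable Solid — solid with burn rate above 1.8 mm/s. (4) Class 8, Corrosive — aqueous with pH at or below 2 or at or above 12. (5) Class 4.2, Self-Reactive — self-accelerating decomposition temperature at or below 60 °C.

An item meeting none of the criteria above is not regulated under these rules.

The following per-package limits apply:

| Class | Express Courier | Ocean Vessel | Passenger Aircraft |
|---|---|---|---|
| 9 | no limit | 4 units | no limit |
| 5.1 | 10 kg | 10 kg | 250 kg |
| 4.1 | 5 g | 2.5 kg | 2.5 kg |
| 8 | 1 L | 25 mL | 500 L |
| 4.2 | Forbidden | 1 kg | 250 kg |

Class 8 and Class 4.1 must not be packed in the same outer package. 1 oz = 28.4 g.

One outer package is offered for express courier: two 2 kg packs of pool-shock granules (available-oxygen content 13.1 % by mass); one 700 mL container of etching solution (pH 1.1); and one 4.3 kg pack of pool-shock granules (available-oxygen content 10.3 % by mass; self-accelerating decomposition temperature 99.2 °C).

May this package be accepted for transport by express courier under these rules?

Available-oxygen content 13.1 % by mass meets the Class 5.1 criterion (Oxidizer), so the pool-shock granules are Class 5.1.
Etching solution: pH 1.1 ≤ 2 → Class 8 (Corrosive).
The pool-shock granules have available-oxygen content 10.3 % by mass, which is ≥ 8.5 % by mass, so they are Class 5.1 (Oxidizer).
Class 8 quantity: 700 mL.
That is within the Class 8 express courier limit of 1 L.
Total Class 5.1: (two 2 kg packs = 4 kg) + 4.3 kg = 8.3 kg.
That is within the Class 5.1 express courier limit of 10 kg.
The segregation rule (Class 8 with Class 4.1) does not apply to Class 8 with Class 5.1.
Every hazard class is within its express courier limit and no segregation rule is violated.

Yes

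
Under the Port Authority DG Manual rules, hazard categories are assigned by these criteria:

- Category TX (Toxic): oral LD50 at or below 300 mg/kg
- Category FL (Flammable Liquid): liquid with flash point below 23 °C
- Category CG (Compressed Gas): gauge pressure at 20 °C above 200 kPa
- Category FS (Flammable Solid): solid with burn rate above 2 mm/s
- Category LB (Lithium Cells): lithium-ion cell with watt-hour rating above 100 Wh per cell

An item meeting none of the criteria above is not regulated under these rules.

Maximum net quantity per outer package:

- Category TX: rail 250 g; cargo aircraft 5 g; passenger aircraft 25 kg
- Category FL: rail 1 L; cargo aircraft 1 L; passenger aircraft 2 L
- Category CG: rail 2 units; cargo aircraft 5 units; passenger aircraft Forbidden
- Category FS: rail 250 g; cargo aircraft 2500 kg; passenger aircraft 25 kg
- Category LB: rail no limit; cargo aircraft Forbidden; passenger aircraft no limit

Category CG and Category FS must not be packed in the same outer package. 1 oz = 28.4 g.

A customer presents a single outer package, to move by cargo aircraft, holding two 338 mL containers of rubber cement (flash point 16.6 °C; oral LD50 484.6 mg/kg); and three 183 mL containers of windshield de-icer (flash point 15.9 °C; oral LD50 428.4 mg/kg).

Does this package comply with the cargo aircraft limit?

Rubber cement: flash point 16.6 °C < 23 °C → Category FL (Flammable Liquid).
Flash point 15.9 °C meets the Category FL criterion (Flammable Liquid), so the windshield de-icer is Category FL.
Total Category FL: (two 338 mL containers = 676 mL) + (three 183 mL containers = 549 mL) = 1.225 L.
1.225 L exceeds the cargo aircraft limit of 1 L for Category FL.

No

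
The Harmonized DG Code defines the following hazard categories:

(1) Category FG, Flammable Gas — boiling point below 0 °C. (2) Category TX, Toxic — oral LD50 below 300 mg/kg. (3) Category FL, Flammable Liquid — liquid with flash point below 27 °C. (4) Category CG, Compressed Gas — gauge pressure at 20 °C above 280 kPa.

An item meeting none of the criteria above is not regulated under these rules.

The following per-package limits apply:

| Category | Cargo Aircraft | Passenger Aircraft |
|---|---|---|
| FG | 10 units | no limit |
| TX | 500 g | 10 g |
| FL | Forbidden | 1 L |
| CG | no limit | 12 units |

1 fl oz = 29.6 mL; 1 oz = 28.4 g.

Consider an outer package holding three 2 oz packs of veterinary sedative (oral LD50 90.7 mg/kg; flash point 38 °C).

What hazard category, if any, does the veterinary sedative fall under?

Oral LD50 90.7 mg/kg meets the Category TX criterion (Toxic), so the veterinary sedative is Category TX.

Category TX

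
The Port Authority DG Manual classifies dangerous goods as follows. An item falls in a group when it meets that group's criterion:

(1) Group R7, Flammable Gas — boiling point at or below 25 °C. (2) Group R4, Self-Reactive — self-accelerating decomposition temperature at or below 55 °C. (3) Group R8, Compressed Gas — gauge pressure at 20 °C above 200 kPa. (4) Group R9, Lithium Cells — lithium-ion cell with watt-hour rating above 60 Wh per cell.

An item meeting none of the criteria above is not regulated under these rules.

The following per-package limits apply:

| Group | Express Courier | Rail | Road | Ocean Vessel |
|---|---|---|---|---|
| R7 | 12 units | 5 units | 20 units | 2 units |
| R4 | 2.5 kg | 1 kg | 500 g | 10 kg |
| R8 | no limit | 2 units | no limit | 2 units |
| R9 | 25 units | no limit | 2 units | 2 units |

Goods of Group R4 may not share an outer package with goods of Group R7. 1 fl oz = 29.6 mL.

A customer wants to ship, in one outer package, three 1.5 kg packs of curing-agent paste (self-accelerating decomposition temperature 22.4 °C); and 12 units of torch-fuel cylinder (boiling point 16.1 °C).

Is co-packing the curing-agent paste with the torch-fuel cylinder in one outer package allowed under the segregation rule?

With self-accelerating decomposition temperature 22.4 °C (≤ 55 °C), the curing-agent paste falls in Group R4.
Boiling point 16.1 °C meets the Group R7 criterion (Flammable Gas), so the torch-fuel cylinder is Group R7.
Group R4 and Group R7 may not share an outer package.

No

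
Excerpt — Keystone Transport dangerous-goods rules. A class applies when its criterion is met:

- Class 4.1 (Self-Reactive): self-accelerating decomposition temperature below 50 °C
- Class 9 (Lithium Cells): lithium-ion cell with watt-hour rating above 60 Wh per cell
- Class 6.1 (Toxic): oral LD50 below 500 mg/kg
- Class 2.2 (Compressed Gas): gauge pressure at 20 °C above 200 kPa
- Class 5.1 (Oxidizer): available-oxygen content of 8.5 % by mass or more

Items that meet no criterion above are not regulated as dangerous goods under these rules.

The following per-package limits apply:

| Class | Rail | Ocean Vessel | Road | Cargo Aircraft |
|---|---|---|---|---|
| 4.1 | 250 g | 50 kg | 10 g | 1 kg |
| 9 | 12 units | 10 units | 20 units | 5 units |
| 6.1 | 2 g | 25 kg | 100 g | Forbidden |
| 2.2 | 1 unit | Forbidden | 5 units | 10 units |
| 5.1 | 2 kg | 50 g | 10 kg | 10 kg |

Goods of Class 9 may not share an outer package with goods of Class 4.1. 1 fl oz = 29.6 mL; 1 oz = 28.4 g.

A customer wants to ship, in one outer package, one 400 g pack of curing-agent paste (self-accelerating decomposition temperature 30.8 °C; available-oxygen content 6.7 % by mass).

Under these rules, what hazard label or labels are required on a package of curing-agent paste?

Class 4.1

The curing-agent paste has self-accelerating decomposition temperature 30.8 °C, which is < 50 °C, so it is Class 4.1 (Self-Reactive).
Only the Class 4.1 label is required.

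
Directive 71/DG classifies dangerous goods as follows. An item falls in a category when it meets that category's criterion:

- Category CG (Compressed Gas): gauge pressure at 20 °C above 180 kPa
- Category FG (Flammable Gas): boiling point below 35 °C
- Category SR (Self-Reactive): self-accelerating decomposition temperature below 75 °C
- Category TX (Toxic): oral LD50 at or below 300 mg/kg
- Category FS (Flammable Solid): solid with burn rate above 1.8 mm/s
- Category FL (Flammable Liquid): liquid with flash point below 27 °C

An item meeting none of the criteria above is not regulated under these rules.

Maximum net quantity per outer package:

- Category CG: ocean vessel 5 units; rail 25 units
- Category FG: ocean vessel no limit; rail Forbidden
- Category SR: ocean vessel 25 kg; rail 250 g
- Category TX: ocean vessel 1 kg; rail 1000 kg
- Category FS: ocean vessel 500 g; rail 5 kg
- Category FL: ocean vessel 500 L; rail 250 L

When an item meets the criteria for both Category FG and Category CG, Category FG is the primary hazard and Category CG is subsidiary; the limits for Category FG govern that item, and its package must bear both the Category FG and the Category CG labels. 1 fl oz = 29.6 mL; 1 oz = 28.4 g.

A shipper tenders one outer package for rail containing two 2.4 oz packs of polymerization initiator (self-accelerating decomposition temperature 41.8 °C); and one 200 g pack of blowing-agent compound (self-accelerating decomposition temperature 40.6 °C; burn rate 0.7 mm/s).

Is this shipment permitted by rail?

No

With self-accelerating decomposition temperature 41.8 °C (< 75 °C), the polymerization initiator falls in Category SR.
Blowing-agent compound: self-accelerating decomposition temperature 40.6 °C < 75 °C → Category SR (Self-Reactive).
Total Category SR: (two 2.4 oz packs = 136.32 g) + 200 g = 336.32 g.
336.32 g > 250 g (rail limit, Category SR) — over the limit.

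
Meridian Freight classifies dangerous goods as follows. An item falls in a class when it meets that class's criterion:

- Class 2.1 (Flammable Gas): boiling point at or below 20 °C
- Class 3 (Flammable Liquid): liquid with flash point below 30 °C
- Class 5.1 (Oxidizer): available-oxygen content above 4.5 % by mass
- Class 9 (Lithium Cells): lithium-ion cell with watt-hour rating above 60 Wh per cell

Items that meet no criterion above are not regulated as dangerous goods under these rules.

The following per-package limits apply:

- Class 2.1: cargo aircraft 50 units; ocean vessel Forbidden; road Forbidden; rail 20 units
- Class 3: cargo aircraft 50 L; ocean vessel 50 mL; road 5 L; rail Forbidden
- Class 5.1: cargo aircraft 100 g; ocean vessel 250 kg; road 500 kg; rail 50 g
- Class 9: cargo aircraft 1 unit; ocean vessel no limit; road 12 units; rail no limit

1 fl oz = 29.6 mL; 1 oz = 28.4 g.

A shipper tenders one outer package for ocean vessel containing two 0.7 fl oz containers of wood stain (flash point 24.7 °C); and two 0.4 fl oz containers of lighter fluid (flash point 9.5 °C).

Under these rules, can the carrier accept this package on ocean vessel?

Flash point 24.7 °C meets the Class 3 criterion (Flammable Liquid), so the wood stain is Class 3.
Lighter fluid: flash point 9.5 °C < 30 °C → Class 3 (Flammable Liquid).
Total Class 3: (two 0.7 fl oz containers = 41.44 mL) + (two 0.4 fl oz containers = 23.68 mL) = 65.12 mL.
That exceeds the Class 3 ocean vessel limit of 50 mL.

No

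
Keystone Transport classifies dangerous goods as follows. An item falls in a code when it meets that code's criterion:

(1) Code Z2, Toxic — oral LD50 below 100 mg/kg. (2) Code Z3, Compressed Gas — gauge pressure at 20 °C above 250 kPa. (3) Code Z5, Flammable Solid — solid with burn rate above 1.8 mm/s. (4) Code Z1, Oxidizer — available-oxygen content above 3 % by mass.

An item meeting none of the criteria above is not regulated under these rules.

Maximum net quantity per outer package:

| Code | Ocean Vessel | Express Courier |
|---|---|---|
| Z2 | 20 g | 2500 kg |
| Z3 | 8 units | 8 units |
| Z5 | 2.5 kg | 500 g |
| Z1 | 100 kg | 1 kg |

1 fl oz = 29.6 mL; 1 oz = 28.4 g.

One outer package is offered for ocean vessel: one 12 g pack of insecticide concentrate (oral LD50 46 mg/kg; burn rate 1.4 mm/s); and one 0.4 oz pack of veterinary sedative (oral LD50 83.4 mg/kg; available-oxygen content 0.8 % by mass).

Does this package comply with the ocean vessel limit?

No

With oral LD50 46 mg/kg (< 100 mg/kg), the insecticide concentrate falls in Code Z2.
With oral LD50 83.4 mg/kg (< 100 mg/kg), the veterinary sedative falls in Code Z2.
Total Code Z2: 12 g + (one 0.4 oz pack = 11.36 g) = 23.36 g.
23.36 g > 20 g (ocean vessel limit, Code Z2) — over the limit.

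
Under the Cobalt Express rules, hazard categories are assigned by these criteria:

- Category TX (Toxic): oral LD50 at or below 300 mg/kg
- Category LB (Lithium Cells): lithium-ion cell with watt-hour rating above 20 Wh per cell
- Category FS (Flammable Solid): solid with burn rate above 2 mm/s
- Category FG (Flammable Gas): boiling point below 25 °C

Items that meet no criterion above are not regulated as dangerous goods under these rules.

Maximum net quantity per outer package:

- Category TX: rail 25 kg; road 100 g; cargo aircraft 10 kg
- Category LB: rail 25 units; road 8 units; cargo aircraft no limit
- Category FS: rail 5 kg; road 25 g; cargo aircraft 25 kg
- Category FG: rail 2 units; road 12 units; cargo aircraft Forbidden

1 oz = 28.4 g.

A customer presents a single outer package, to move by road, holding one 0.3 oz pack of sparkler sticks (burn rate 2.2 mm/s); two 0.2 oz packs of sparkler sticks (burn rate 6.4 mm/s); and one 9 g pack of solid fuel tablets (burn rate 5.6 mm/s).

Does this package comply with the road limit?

The sparkler sticks have burn rate 2.2 mm/s, which is > 2 mm/s, so they are Category FS (Flammable Solid).
Sparkler sticks: burn rate 6.4 mm/s > 2 mm/s → Category FS (Flammable Solid).
Burn rate 5.6 mm/s meets the Category FS criterion (Flammable Solid), so the solid fuel tablets are Category FS.
Total Category FS: (one 0.3 oz pack = 8.52 g) + (two 0.2 oz packs = 11.36 g) + 9 g = 28.88 g.
That exceeds the Category FS road limit of 25 g.

No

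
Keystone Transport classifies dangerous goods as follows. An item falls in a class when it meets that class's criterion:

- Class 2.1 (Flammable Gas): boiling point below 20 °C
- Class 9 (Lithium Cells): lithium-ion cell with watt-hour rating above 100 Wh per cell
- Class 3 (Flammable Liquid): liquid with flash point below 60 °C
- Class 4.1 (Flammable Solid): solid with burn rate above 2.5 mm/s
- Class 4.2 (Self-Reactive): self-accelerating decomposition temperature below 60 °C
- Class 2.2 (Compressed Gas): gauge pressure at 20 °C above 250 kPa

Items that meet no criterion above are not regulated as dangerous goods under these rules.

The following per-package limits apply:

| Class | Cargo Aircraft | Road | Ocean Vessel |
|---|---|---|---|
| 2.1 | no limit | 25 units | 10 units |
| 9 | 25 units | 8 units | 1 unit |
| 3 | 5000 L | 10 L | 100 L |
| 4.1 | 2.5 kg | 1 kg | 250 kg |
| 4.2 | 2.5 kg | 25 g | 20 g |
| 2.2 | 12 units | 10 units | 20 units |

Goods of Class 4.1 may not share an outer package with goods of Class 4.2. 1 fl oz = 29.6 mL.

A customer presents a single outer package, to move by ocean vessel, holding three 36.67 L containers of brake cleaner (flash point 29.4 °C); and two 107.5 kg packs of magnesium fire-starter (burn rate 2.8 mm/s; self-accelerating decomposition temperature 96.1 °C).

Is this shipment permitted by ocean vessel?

The brake cleaner has flash point 29.4 °C, which is < 60 °C, so it is Class 3 (Flammable Liquid).
Burn rate 2.8 mm/s meets the Class 4.1 criterion (Flammable Solid), so the magnesium fire-starter is Class 4.1.
Class 3 quantity: three 36.67 L containers = 110.01 L.
110.01 L exceeds the ocean vessel limit of 100 L for Class 3.
Class 4.1 quantity: two 107.5 kg packs = 215 kg.
215 kg is within the ocean vessel limit of 250 kg for Class 4.1.
The segregation rule (Class 4.1 with Class 4.2) does not apply to Class 3 with Class 4.1.

No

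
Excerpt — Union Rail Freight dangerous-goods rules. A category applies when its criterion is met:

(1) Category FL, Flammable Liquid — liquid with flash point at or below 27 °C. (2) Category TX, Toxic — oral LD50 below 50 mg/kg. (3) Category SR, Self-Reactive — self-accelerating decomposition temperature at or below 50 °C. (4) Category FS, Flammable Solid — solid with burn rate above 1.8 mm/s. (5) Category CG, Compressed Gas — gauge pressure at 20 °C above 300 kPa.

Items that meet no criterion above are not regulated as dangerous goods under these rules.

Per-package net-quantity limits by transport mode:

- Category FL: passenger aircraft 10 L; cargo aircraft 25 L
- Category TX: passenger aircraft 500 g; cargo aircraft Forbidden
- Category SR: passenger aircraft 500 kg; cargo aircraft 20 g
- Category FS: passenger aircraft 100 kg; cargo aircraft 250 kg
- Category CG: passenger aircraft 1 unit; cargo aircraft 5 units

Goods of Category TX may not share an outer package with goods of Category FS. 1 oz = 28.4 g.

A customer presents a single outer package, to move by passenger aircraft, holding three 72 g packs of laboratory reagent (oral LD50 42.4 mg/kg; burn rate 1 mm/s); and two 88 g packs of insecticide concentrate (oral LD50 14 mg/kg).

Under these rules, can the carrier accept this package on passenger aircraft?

Laboratory reagent: oral LD50 42.4 mg/kg < 50 mg/kg → Category TX (Toxic).
The insecticide concentrate has oral LD50 14 mg/kg, which is < 50 mg/kg, so it is Category TX (Toxic).
Total Category TX: (three 72 g packs = 216 g) + (two 88 g packs = 176 g) = 392 g.
392 g ≤ 500 g (passenger aircraft limit, Category TX) — within limit.

Yes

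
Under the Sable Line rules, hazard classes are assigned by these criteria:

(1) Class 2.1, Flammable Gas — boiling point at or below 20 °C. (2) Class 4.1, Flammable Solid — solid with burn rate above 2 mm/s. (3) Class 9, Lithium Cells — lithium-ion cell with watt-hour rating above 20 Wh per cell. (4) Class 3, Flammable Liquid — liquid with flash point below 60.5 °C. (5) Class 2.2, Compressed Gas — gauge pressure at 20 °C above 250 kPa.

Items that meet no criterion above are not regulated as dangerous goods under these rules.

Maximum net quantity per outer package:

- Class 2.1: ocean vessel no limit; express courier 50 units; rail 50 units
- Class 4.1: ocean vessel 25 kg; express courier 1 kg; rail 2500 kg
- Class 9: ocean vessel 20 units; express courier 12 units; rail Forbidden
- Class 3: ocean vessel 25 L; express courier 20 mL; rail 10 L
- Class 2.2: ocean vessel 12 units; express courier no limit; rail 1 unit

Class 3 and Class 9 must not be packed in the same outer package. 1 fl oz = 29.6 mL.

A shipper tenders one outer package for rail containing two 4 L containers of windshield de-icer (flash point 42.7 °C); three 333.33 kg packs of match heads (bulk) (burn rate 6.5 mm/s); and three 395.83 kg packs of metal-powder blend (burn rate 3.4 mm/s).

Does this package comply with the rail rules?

Yes

The windshield de-icer has flash point 42.7 °C, which is < 60.5 °C, so it is Class 3 (Flammable Liquid).
Burn rate 6.5 mm/s meets the Class 4.1 criterion (Flammable Solid), so the match heads (bulk) are Class 4.1.
The metal-powder blend has burn rate 3.4 mm/s, which is > 2 mm/s, so it is Class 4.1 (Flammable Solid).
Class 3 quantity: two 4 L containers = 8 L.
8 L ≤ 10 L (rail limit, Class 3) — within limit.
Total Class 4.1: (three 333.33 kg packs = 999.99 kg) + (three 395.83 kg packs = 1187.49 kg) = 2187.48 kg.
2187.48 kg is within the rail limit of 2500 kg for Class 4.1.
The segregation rule (Class 3 with Class 9) does not apply to Class 3 with Class 4.1.
Every hazard class is within its rail limit and no segregation rule is violated.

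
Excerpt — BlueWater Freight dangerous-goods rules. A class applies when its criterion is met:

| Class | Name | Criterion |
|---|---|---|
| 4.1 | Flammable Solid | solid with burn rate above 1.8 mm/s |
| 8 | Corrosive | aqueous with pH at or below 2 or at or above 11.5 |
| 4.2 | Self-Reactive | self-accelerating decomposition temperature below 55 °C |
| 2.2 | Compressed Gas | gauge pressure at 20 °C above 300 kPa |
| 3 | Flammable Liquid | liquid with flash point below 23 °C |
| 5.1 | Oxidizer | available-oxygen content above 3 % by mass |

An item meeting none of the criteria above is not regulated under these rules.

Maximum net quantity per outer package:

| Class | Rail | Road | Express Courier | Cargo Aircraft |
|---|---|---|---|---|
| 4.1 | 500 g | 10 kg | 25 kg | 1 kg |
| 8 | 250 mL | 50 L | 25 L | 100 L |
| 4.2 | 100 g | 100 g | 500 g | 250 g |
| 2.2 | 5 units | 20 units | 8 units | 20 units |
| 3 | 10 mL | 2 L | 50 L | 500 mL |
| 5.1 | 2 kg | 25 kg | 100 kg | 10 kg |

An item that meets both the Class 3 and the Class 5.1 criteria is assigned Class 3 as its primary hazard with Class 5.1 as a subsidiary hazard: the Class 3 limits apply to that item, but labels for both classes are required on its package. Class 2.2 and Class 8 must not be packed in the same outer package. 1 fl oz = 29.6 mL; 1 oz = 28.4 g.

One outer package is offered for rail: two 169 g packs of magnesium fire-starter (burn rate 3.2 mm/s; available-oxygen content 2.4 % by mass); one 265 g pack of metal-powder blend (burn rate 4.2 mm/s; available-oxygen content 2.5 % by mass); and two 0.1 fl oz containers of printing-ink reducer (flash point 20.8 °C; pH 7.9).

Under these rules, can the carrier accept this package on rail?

No

The magnesium fire-starter has burn rate 3.2 mm/s, which is > 1.8 mm/s, so it is Class 4.1 (Flammable Solid).
The metal-powder blend has burn rate 4.2 mm/s, which is > 1.8 mm/s, so it is Class 4.1 (Flammable Solid).
Printing-ink reducer: flash point 20.8 °C < 23 °C → Class 3 (Flammable Liquid).
Class 4.1 net quantity: (two 169 g packs = 338 g) + 265 g = 603 g.
That exceeds the Class 4.1 rail limit of 500 g.
Class 3 quantity: two 0.1 fl oz containers = 5.92 mL.
5.92 mL is within the rail limit of 10 mL for Class 3.
The segregation rule (Class 2.2 with Class 8) does not apply to Class 4.1 with Class 3.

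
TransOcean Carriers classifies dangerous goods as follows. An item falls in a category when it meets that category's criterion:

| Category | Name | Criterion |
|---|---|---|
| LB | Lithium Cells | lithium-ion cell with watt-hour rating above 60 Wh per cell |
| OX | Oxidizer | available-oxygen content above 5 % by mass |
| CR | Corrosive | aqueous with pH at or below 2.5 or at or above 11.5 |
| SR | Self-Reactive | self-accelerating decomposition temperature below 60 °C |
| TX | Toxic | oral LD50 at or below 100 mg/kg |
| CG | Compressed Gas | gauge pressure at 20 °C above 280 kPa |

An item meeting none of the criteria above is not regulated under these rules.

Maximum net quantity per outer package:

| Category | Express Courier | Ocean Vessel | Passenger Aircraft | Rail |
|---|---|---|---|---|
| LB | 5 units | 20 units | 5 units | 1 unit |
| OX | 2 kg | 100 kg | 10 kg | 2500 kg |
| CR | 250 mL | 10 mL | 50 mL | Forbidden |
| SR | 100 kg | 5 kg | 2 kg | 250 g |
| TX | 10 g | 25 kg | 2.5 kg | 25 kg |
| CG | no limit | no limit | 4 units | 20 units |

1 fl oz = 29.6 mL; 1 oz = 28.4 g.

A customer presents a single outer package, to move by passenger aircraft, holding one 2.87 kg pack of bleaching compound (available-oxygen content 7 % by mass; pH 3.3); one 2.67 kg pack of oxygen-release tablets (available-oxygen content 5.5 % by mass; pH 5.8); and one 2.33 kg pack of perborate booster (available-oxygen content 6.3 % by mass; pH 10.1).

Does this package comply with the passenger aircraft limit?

Bleaching compound: available-oxygen content 7 % by mass > 5 % by mass → Category OX (Oxidizer).
Oxygen-release tablets: available-oxygen content 5.5 % by mass > 5 % by mass → Category OX (Oxidizer).
With available-oxygen content 6.3 % by mass (> 5 % by mass), the perborate booster falls in Category OX.
Category OX net quantity: 2.87 kg + 2.67 kg + 2.33 kg = 7.87 kg.
That is within the Category OX passenger aircraft limit of 10 kg.

Yes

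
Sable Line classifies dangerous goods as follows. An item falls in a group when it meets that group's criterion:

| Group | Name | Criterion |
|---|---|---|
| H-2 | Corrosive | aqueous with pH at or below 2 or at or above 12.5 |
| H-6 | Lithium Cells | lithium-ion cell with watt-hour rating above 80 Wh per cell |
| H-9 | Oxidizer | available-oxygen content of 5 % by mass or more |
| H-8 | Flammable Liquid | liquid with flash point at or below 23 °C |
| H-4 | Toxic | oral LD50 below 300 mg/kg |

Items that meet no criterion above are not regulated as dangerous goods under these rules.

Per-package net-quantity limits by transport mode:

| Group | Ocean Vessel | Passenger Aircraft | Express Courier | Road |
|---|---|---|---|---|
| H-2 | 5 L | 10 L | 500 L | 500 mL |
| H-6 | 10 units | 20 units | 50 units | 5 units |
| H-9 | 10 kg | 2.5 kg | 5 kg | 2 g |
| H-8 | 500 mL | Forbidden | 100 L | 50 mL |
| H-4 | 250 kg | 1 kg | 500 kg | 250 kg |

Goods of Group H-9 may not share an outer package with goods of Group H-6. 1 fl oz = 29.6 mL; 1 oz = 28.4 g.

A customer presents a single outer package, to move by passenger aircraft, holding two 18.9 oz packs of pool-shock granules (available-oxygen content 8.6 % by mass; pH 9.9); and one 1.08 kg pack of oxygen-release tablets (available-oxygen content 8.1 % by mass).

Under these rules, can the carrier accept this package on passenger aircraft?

Yes

Available-oxygen content 8.6 % by mass meets the Group H-9 criterion (Oxidizer), so the pool-shock granules are Group H-9.
Oxygen-release tablets: available-oxygen content 8.1 % by mass ≥ 5 % by mass → Group H-9 (Oxidizer).
Group H-9 net quantity: (two 18.9 oz packs = 1073.52 g) + 1.08 kg = 2153.52 g.
2153.52 g ≤ 2.5 kg (passenger aircraft limit, Group H-9) — within limit.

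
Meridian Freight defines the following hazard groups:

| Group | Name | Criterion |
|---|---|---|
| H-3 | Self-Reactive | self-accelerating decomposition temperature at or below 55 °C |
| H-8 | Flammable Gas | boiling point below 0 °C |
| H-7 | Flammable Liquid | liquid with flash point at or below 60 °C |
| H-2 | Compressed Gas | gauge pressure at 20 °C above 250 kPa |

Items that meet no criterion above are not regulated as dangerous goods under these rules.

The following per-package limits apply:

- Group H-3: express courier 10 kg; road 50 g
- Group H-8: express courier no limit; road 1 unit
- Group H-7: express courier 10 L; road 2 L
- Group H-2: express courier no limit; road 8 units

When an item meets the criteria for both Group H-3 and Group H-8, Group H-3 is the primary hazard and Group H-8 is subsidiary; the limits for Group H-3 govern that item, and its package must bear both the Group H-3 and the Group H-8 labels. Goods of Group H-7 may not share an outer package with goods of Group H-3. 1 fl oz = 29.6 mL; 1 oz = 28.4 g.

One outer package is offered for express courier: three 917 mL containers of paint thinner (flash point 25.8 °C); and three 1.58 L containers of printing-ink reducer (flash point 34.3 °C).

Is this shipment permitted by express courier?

With flash point 25.8 °C (≤ 60 °C), the paint thinner falls in Group H-7.
With flash point 34.3 °C (≤ 60 °C), the printing-ink reducer falls in Group H-7.
Total Group H-7: (three 917 mL containers = 2.751 L) + (three 1.58 L containers = 4.74 L) = 7.491 L.
7.491 L is within the express courier limit of 10 L for Group H-7.

Yes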